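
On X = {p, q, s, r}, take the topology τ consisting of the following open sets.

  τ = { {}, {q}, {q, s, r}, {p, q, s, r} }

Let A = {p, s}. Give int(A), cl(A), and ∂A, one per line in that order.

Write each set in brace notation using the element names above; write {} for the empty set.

open subsets of A: {}; so int(A) = {}
closure: X∖int(X∖A) = X∖{q} = {p, s, r}
∂A = {p, s, r} minus {} = {p, s, r}

int(A) = {}
cl(A)  = {p, s, r}
∂A     = {p, s, r}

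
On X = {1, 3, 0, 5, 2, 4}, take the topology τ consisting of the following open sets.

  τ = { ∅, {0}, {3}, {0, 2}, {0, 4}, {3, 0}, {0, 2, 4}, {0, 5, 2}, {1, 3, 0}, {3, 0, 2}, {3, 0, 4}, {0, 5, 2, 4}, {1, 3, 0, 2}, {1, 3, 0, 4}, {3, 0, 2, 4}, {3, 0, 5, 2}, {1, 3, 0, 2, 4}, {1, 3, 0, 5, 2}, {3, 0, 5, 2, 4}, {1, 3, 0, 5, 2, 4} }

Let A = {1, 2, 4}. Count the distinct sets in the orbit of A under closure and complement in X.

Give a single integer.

6

X∖A={3, 0, 5}, int(X∖A)={3, 0}, hence cl(A)={1, 5, 2, 4}
Orbit (k=closure, c=complement):
  1. A     = {1, 2, 4}
  2. kA    = {1, 5, 2, 4}
  3. cA    = {3, 0, 5}
  4. ckA   = {3, 0}
  5. kcA   = {1, 3, 0, 5, 2, 4}
  6. ckcA  = ∅
(closed under both — stop)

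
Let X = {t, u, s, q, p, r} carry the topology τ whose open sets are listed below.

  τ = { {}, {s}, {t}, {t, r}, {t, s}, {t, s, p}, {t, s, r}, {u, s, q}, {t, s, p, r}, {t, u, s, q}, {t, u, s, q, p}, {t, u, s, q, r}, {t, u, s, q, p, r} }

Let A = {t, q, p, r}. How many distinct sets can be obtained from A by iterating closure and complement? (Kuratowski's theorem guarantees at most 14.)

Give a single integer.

complement {u, s}; its interior {s}; cl(A) = X∖{s} = {t, u, q, p, r}
With k = closure, c = complement:
  1. A     = {t, q, p, r}
  2. kA    = {t, u, q, p, r}
  3. cA    = {u, s}
  4. ckA   = {s}
  5. kcA   = {u, s, q, p}
  6. ckcA  = {t, r}
  7. kckcA = {t, p, r}
  8. ckckcA = {u, s, q}
k, c of each give nothing new

8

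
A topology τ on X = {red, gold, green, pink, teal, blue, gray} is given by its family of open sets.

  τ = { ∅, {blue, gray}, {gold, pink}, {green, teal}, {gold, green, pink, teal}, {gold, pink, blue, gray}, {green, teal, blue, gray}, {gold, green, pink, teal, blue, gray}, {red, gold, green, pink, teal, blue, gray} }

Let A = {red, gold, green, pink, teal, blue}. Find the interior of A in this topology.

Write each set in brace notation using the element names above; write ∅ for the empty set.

U open, U⊆A: ∅, {gold, pink}, {green, teal}, {gold, green, pink, teal}. int(A) = ⋃ = {gold, green, pink, teal}

{gold, green, pink, teal}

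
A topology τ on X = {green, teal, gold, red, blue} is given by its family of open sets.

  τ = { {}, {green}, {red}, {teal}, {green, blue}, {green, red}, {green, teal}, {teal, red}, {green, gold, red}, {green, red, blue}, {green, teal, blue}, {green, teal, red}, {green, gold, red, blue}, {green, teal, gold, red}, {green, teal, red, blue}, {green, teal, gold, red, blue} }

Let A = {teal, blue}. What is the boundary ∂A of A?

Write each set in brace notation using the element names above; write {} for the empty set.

opens ⊆ A: {}, {teal}; union → int = {teal}
complement {green, gold, red}; its interior {green, gold, red}; cl(A) = X∖{green, gold, red} = {teal, blue}
boundary = {teal, blue} ∖ {teal} = {blue}

{blue}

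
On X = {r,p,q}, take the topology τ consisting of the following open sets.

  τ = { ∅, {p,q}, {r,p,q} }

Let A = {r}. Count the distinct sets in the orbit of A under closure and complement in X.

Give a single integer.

X∖A={p,q}, int(X∖A)={p,q}, hence cl(A)={r}
Orbit (k=closure, c=complement):
  1. A     = {r}
  2. cA    = {p,q}
  3. kcA   = {r,p,q}
  4. ckcA  = ∅
(closed under both — stop)

4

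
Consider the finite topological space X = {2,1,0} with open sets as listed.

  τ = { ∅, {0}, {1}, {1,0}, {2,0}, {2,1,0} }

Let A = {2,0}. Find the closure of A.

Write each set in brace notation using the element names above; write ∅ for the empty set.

X∖A={1}, int(X∖A)={1}, hence cl(A)={2,0}

{2,0}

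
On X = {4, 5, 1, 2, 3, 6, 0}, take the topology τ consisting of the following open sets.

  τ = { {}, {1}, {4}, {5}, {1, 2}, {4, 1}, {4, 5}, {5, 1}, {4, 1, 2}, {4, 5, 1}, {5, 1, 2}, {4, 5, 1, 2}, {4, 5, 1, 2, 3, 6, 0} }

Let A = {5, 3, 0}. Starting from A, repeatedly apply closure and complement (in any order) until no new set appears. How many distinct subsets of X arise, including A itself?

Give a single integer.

6

closure: X∖int(X∖A) = X∖{4, 1, 2} = {5, 3, 6, 0}
Let k=closure and c=complement:
  1. A     = {5, 3, 0}
  2. kA    = {5, 3, 6, 0}
  3. cA    = {4, 1, 2, 6}
  4. ckA   = {4, 1, 2}
  5. kcA   = {4, 1, 2, 3, 6, 0}
  6. ckcA  = {5}
— saturated at 6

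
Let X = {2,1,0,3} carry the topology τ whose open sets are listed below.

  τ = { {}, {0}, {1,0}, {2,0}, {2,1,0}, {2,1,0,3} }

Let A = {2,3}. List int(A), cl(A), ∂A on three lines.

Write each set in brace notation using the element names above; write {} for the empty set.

int(A) = {}
cl(A)  = {2,3}
∂A     = {2,3}

open subsets of A: {}; so int(A) = {}
closure: X∖int(X∖A) = X∖{1,0} = {2,3}
∂A = {2,3} minus {} = {2,3}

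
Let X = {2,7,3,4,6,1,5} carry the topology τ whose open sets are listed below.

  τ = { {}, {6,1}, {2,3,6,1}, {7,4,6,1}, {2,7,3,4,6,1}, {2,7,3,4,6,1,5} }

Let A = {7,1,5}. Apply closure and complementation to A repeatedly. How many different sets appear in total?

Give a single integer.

cl via duality: int({2,3,4,6}) = {}, so X∖{} = {2,7,3,4,6,1,5}
Write k for closure, c for complement:
  1. A     = {7,1,5}
  2. kA    = {2,7,3,4,6,1,5}
  3. cA    = {2,3,4,6}
  4. ckA   = {}
applying k or c yields no new set

4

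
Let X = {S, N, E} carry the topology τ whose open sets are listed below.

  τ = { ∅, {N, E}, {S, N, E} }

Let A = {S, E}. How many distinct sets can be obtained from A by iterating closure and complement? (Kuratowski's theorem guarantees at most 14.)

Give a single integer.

cl via duality: int({N}) = ∅, so X∖∅ = {S, N, E}
Write k for closure, c for complement:
  1. A     = {S, E}
  2. kA    = {S, N, E}
  3. cA    = {N}
  4. ckA   = ∅
applying k or c yields no new set

4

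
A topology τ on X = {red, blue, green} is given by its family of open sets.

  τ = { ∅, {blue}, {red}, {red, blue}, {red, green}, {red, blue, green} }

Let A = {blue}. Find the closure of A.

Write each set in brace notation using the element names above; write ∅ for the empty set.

{blue}

complement {red, green}; its interior {red, green}; cl(A) = X∖{red, green} = {blue}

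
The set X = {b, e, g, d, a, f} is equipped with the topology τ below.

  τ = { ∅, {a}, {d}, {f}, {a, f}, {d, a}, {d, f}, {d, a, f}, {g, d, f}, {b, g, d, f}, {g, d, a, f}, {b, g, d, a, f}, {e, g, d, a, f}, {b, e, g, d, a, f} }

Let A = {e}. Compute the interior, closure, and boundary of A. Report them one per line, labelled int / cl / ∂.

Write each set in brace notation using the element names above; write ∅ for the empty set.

int(A) = ∅
cl(A)  = {e}
∂A     = {e}

interior: largest open inside A is ∅ (from ∅)
cl via duality: int({b, g, d, a, f}) = {b, g, d, a, f}, so X∖{b, g, d, a, f} = {e}
cl∖int = {e}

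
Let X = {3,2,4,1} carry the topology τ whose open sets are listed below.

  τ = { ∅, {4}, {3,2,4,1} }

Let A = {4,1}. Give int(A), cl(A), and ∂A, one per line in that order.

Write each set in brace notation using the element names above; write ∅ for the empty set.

open subsets of A: ∅, {4}; so int(A) = {4}
closure: X∖int(X∖A) = X∖∅ = {3,2,4,1}
∂A = {3,2,4,1} minus {4} = {3,2,1}

int(A) = {4}
cl(A)  = {3,2,4,1}
∂A     = {3,2,1}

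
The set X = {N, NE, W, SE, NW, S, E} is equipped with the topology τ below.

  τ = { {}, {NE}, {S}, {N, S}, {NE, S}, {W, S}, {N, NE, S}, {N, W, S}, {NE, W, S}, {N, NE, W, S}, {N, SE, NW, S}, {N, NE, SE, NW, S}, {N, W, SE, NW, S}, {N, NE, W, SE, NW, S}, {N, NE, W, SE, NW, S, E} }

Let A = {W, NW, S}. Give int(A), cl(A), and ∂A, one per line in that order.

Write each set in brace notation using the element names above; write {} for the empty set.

U open, U⊆A: {}, {S}, {W, S}. int(A) = ⋃ = {W, S}
X∖A={N, NE, SE, E}, int(X∖A)={NE}, hence cl(A)={N, W, SE, NW, S, E}
∂A: remove int from cl → {N, SE, NW, E}

int(A) = {W, S}
cl(A)  = {N, W, SE, NW, S, E}
∂A     = {N, SE, NW, E}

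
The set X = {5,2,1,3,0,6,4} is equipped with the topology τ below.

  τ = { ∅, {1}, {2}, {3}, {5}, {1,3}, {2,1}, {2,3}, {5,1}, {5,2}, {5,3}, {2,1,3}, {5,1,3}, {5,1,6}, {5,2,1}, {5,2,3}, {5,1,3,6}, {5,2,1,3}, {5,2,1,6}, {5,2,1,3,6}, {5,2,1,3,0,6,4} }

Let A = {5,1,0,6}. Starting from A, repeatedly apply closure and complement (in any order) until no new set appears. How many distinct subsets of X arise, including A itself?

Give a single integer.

6

closure: X∖int(X∖A) = X∖{2,3} = {5,1,0,6,4}
Let k=closure and c=complement:
  1. A     = {5,1,0,6}
  2. kA    = {5,1,0,6,4}
  3. cA    = {2,3,4}
  4. ckA   = {2,3}
  5. kcA   = {2,3,0,4}
  6. ckcA  = {5,1,6}
— saturated at 6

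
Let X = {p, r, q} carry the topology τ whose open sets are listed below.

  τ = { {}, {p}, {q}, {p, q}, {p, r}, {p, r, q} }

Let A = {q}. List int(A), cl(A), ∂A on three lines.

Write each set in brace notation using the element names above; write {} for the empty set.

interior: largest open inside A is {q} (from {}, {q})
cl via duality: int({p, r}) = {p, r}, so X∖{p, r} = {q}
cl∖int = {}

int(A) = {q}
cl(A)  = {q}
∂A     = {}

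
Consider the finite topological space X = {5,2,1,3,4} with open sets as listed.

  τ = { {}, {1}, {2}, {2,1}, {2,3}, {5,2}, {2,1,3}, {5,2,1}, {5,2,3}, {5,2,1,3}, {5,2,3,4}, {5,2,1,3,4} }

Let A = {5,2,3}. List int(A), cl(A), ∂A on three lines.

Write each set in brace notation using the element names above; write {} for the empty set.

interior: largest open inside A is {5,2,3} (from {}, {2}, {2,3}, {5,2}, {5,2,3})
cl via duality: int({1,4}) = {1}, so X∖{1} = {5,2,3,4}
cl∖int = {4}

int(A) = {5,2,3}
cl(A)  = {5,2,3,4}
∂A     = {4}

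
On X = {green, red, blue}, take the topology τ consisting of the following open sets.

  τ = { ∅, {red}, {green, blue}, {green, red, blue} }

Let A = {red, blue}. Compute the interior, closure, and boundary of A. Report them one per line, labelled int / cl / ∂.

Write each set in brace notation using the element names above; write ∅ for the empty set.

int(A) = {red}
cl(A)  = {green, red, blue}
∂A     = {green, blue}

open subsets of A: ∅, {red}; so int(A) = {red}
closure: X∖int(X∖A) = X∖∅ = {green, red, blue}
∂A = {green, red, blue} minus {red} = {green, blue}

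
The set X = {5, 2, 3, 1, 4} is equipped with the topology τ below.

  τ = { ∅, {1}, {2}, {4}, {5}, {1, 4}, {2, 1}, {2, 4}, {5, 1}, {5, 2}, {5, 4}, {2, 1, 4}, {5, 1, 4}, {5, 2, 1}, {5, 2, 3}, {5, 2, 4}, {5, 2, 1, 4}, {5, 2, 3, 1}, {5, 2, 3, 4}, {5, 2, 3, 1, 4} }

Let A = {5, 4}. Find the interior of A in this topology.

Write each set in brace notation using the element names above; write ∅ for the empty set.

{5, 4}

interior: largest open inside A is {5, 4} (from ∅, {4}, {5}, {5, 4})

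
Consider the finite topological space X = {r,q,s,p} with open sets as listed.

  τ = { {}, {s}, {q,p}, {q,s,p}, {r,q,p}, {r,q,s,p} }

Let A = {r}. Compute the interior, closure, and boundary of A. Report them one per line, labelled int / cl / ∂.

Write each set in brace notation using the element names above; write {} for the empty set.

U open, U⊆A: {}. int(A) = ⋃ = {}
X∖A={q,s,p}, int(X∖A)={q,s,p}, hence cl(A)={r}
∂A: remove int from cl → {r}

int(A) = {}
cl(A)  = {r}
∂A     = {r}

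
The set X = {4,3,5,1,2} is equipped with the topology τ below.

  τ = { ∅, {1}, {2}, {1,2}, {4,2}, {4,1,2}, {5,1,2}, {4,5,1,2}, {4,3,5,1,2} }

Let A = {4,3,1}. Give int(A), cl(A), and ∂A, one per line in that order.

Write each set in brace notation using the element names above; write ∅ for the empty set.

opens ⊆ A: ∅, {1}; union → int = {1}
complement {5,2}; its interior {2}; cl(A) = X∖{2} = {4,3,5,1}
boundary = {4,3,5,1} ∖ {1} = {4,3,5}

int(A) = {1}
cl(A)  = {4,3,5,1}
∂A     = {4,3,5}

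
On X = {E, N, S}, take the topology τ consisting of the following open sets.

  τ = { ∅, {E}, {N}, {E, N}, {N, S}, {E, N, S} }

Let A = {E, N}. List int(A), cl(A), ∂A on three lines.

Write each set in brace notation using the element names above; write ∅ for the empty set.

U open, U⊆A: ∅, {E}, {N}, {E, N}. int(A) = ⋃ = {E, N}
X∖A={S}, int(X∖A)=∅, hence cl(A)={E, N, S}
∂A: remove int from cl → {S}

int(A) = {E, N}
cl(A)  = {E, N, S}
∂A     = {S}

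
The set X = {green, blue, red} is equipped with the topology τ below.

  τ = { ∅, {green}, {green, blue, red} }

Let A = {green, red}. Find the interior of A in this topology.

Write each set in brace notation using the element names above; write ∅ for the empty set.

opens ⊆ A: ∅, {green}; union → int = {green}

{green}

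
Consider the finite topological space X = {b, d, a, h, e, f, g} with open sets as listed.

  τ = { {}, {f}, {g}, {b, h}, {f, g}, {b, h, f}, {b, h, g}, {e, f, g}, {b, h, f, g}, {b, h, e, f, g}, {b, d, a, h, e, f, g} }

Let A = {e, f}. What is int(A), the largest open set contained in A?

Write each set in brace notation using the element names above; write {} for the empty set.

{f}

open subsets of A: {}, {f}; so int(A) = {f}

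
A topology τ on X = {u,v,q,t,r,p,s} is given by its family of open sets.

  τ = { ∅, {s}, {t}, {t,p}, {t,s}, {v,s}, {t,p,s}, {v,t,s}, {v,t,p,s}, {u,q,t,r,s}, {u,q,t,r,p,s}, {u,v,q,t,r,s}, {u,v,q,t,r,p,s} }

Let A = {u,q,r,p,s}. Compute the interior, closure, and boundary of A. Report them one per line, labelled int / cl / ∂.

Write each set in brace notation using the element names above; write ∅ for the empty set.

int(A) = {s}
cl(A)  = {u,v,q,r,p,s}
∂A     = {u,v,q,r,p}

interior: largest open inside A is {s} (from ∅, {s})
cl via duality: int({v,t}) = {t}, so X∖{t} = {u,v,q,r,p,s}
cl∖int = {u,v,q,r,p}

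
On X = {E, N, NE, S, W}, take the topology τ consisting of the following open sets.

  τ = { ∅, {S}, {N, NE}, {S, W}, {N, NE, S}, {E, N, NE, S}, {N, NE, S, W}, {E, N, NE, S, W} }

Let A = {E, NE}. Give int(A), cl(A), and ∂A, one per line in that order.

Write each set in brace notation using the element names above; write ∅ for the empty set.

int(A) = ∅
cl(A)  = {E, N, NE}
∂A     = {E, N, NE}

open subsets of A: ∅; so int(A) = ∅
closure: X∖int(X∖A) = X∖{S, W} = {E, N, NE}
∂A = {E, N, NE} minus ∅ = {E, N, NE}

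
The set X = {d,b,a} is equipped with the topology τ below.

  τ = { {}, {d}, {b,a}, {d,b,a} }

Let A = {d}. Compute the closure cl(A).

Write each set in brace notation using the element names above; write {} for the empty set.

X∖A={b,a}, int(X∖A)={b,a}, hence cl(A)={d}

{d}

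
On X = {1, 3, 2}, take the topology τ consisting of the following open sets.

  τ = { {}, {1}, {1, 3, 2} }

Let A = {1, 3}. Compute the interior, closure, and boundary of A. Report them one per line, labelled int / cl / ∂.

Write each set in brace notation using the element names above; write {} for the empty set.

int(A) = {1}
cl(A)  = {1, 3, 2}
∂A     = {3, 2}

opens ⊆ A: {}, {1}; union → int = {1}
complement {2}; its interior {}; cl(A) = X∖{} = {1, 3, 2}
boundary = {1, 3, 2} ∖ {1} = {3, 2}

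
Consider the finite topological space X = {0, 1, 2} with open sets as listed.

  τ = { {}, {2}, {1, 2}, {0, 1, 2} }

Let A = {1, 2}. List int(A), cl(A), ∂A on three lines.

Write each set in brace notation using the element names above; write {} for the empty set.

open subsets of A: {}, {2}, {1, 2}; so int(A) = {1, 2}
closure: X∖int(X∖A) = X∖{} = {0, 1, 2}
∂A = {0, 1, 2} minus {1, 2} = {0}

int(A) = {1, 2}
cl(A)  = {0, 1, 2}
∂A     = {0}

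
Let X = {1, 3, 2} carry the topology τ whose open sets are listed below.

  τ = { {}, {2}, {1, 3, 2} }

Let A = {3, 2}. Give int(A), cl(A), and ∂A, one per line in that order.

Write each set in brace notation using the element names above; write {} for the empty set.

int(A) = {2}
cl(A)  = {1, 3, 2}
∂A     = {1, 3}

opens ⊆ A: {}, {2}; union → int = {2}
complement {1}; its interior {}; cl(A) = X∖{} = {1, 3, 2}
boundary = {1, 3, 2} ∖ {2} = {1, 3}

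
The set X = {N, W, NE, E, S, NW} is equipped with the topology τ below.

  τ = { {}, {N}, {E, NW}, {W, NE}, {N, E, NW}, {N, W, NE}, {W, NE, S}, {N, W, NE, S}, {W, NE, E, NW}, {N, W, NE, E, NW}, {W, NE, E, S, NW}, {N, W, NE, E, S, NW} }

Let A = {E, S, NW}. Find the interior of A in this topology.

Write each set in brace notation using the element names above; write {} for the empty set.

opens ⊆ A: {}, {E, NW}; union → int = {E, NW}

{E, NW}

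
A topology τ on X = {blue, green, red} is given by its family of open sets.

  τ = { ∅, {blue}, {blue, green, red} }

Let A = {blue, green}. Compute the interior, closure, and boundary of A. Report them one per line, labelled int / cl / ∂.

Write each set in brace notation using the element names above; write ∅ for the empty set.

int(A) = {blue}
cl(A)  = {blue, green, red}
∂A     = {green, red}

U open, U⊆A: ∅, {blue}. int(A) = ⋃ = {blue}
X∖A={red}, int(X∖A)=∅, hence cl(A)={blue, green, red}
∂A: remove int from cl → {green, red}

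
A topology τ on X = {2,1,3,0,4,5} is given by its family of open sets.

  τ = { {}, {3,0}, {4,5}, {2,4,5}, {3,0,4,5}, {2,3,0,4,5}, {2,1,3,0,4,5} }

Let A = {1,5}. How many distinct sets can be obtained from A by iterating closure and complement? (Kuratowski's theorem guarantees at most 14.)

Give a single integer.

8

cl via duality: int({2,3,0,4}) = {3,0}, so X∖{3,0} = {2,1,4,5}
Write k for closure, c for complement:
  1. A     = {1,5}
  2. kA    = {2,1,4,5}
  3. cA    = {2,3,0,4}
  4. ckA   = {3,0}
  5. kcA   = {2,1,3,0,4,5}
  6. kckA  = {1,3,0}
  7. ckcA  = {}
  8. ckckA = {2,4,5}
applying k or c yields no new set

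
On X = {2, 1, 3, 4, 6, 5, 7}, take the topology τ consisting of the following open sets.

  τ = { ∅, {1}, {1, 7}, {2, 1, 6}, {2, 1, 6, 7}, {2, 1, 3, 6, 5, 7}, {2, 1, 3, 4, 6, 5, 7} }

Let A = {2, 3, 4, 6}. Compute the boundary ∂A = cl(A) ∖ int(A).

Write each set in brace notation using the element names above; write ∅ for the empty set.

{2, 3, 4, 6, 5}

open subsets of A: ∅; so int(A) = ∅
closure: X∖int(X∖A) = X∖{1, 7} = {2, 3, 4, 6, 5}
∂A = {2, 3, 4, 6, 5} minus ∅ = {2, 3, 4, 6, 5}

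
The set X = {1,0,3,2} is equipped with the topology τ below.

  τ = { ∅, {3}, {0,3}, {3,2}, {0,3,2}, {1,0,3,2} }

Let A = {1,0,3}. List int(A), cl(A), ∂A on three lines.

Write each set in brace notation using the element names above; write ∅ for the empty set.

int(A) = {0,3}
cl(A)  = {1,0,3,2}
∂A     = {1,2}

interior: largest open inside A is {0,3} (from ∅, {3}, {0,3})
cl via duality: int({2}) = ∅, so X∖∅ = {1,0,3,2}
cl∖int = {1,2}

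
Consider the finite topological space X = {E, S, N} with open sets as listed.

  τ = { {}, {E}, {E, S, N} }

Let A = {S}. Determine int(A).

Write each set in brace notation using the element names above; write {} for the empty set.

U open, U⊆A: {}. int(A) = ⋃ = {}

{}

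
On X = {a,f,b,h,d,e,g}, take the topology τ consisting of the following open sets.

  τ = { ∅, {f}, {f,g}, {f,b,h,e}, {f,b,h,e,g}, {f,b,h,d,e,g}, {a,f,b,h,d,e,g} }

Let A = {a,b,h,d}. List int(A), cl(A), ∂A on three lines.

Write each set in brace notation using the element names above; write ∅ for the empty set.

opens ⊆ A: ∅; union → int = ∅
complement {f,e,g}; its interior {f,g}; cl(A) = X∖{f,g} = {a,b,h,d,e}
boundary = {a,b,h,d,e} ∖ ∅ = {a,b,h,d,e}

int(A) = ∅
cl(A)  = {a,b,h,d,e}
∂A     = {a,b,h,d,e}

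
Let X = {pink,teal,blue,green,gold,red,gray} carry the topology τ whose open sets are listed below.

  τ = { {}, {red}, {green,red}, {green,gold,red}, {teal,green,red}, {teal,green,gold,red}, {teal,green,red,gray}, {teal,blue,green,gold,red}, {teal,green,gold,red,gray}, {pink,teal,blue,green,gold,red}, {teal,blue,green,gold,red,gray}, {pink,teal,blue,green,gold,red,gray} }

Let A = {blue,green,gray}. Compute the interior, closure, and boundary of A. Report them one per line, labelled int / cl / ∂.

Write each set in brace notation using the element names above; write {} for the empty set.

int(A) = {}
cl(A)  = {pink,teal,blue,green,gold,gray}
∂A     = {pink,teal,blue,green,gold,gray}

U open, U⊆A: {}. int(A) = ⋃ = {}
X∖A={pink,teal,gold,red}, int(X∖A)={red}, hence cl(A)={pink,teal,blue,green,gold,gray}
∂A: remove int from cl → {pink,teal,blue,green,gold,gray}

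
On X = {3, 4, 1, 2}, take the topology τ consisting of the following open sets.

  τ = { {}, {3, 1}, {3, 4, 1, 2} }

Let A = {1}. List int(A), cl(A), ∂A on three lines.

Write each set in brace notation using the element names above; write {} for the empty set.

int(A) = {}
cl(A)  = {3, 4, 1, 2}
∂A     = {3, 4, 1, 2}

interior: largest open inside A is {} (from {})
cl via duality: int({3, 4, 2}) = {}, so X∖{} = {3, 4, 1, 2}
cl∖int = {3, 4, 1, 2}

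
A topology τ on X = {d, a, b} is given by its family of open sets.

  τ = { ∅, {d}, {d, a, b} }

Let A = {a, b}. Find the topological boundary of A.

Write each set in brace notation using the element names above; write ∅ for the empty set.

{a, b}

open subsets of A: ∅; so int(A) = ∅
closure: X∖int(X∖A) = X∖{d} = {a, b}
∂A = {a, b} minus ∅ = {a, b}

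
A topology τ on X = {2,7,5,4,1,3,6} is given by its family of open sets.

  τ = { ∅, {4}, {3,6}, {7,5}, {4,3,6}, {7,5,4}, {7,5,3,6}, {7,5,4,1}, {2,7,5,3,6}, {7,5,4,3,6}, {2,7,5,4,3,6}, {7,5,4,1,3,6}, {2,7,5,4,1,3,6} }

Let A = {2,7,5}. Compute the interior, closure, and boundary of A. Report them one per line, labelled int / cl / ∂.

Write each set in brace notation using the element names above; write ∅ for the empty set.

U open, U⊆A: ∅, {7,5}. int(A) = ⋃ = {7,5}
X∖A={4,1,3,6}, int(X∖A)={4,3,6}, hence cl(A)={2,7,5,1}
∂A: remove int from cl → {2,1}

int(A) = {7,5}
cl(A)  = {2,7,5,1}
∂A     = {2,1}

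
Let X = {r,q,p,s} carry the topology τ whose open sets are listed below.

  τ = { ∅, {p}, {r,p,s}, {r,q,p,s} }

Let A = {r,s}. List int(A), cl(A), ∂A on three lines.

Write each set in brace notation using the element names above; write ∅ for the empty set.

int(A) = ∅
cl(A)  = {r,q,s}
∂A     = {r,q,s}

U open, U⊆A: ∅. int(A) = ⋃ = ∅
X∖A={q,p}, int(X∖A)={p}, hence cl(A)={r,q,s}
∂A: remove int from cl → {r,q,s}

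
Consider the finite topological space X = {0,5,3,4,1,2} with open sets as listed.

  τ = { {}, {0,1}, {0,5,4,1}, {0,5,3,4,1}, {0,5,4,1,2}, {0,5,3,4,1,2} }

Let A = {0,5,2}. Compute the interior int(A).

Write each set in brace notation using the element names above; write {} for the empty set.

{}

U open, U⊆A: {}. int(A) = ⋃ = {}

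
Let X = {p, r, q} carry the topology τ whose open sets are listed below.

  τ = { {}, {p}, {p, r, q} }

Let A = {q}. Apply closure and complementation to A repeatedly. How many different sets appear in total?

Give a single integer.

X∖A={p, r}, int(X∖A)={p}, hence cl(A)={r, q}
Orbit (k=closure, c=complement):
  1. A     = {q}
  2. kA    = {r, q}
  3. cA    = {p, r}
  4. ckA   = {p}
  5. kcA   = {p, r, q}
  6. ckcA  = {}
(closed under both — stop)

6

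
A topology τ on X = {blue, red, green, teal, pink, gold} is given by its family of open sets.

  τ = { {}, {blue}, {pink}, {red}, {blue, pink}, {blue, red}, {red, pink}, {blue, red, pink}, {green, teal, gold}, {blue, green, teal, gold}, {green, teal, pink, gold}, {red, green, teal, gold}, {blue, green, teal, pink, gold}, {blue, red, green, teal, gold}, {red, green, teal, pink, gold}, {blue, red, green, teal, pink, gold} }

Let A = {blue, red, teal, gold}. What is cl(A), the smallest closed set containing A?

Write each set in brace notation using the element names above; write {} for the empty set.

{blue, red, green, teal, gold}

closure: X∖int(X∖A) = X∖{pink} = {blue, red, green, teal, gold}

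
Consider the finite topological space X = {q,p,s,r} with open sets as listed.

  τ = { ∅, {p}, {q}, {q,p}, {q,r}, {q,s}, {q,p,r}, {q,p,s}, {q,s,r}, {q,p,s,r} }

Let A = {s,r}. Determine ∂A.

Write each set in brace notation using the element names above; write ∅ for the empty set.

{s,r}

interior: largest open inside A is ∅ (from ∅)
cl via duality: int({q,p}) = {q,p}, so X∖{q,p} = {s,r}
cl∖int = {s,r}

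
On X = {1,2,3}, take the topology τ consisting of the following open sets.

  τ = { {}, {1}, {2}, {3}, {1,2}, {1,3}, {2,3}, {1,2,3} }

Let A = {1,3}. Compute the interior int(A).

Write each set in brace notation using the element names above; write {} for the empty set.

U open, U⊆A: {}, {3}, {1}, {1,3}. int(A) = ⋃ = {1,3}

{1,3}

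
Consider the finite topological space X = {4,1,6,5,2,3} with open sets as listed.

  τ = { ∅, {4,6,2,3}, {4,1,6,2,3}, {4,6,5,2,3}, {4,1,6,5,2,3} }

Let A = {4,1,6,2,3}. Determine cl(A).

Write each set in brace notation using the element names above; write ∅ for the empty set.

cl via duality: int({5}) = ∅, so X∖∅ = {4,1,6,5,2,3}

{4,1,6,5,2,3}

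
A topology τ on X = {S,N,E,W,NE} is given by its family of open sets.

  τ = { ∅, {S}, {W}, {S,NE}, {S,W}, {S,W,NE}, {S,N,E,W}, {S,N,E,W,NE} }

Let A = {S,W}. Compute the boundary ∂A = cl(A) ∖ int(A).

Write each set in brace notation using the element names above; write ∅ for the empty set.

open subsets of A: ∅, {S}, {W}, {S,W}; so int(A) = {S,W}
closure: X∖int(X∖A) = X∖∅ = {S,N,E,W,NE}
∂A = {S,N,E,W,NE} minus {S,W} = {N,E,NE}

{N,E,NE}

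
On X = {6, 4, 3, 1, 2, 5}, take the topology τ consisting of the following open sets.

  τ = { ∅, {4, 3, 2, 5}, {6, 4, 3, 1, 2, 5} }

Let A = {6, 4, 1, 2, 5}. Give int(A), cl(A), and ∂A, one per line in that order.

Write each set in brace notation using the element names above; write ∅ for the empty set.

int(A) = ∅
cl(A)  = {6, 4, 3, 1, 2, 5}
∂A     = {6, 4, 3, 1, 2, 5}

interior: largest open inside A is ∅ (from ∅)
cl via duality: int({3}) = ∅, so X∖∅ = {6, 4, 3, 1, 2, 5}
cl∖int = {6, 4, 3, 1, 2, 5}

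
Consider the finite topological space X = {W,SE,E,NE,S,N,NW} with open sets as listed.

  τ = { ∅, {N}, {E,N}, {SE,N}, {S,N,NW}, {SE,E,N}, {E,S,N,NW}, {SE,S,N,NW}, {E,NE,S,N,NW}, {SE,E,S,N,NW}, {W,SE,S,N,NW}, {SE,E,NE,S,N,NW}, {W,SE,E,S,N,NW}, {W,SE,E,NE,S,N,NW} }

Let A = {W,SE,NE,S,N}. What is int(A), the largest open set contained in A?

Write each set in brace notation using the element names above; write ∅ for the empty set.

U open, U⊆A: ∅, {N}, {SE,N}. int(A) = ⋃ = {SE,N}

{SE,N}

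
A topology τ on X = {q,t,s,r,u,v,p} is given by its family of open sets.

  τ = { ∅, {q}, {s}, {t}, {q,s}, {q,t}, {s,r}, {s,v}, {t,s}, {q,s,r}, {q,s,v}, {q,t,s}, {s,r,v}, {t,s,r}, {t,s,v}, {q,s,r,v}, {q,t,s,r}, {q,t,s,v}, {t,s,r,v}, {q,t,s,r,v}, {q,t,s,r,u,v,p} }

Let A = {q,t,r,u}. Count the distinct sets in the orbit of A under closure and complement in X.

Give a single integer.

8

closure: X∖int(X∖A) = X∖{s,v} = {q,t,r,u,p}
Let k=closure and c=complement:
  1. A     = {q,t,r,u}
  2. kA    = {q,t,r,u,p}
  3. cA    = {s,v,p}
  4. ckA   = {s,v}
  5. kcA   = {s,r,u,v,p}
  6. ckcA  = {q,t}
  7. kckcA = {q,t,u,p}
  8. ckckcA = {s,r,v}
— saturated at 8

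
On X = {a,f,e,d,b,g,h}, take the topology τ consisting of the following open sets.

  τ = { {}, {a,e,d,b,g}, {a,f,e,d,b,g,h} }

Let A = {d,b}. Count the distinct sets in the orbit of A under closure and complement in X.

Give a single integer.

4

cl via duality: int({a,f,e,g,h}) = {}, so X∖{} = {a,f,e,d,b,g,h}
Write k for closure, c for complement:
  1. A     = {d,b}
  2. kA    = {a,f,e,d,b,g,h}
  3. cA    = {a,f,e,g,h}
  4. ckA   = {}
applying k or c yields no new set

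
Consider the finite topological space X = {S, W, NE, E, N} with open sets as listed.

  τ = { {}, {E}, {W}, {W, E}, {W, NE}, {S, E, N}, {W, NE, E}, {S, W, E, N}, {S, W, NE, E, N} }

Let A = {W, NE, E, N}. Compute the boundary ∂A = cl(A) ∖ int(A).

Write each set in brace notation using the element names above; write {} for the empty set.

opens ⊆ A: {}, {E}, {W}, {W, NE}, {W, E}, {W, NE, E}; union → int = {W, NE, E}
complement {S}; its interior {}; cl(A) = X∖{} = {S, W, NE, E, N}
boundary = {S, W, NE, E, N} ∖ {W, NE, E} = {S, N}

{S, N}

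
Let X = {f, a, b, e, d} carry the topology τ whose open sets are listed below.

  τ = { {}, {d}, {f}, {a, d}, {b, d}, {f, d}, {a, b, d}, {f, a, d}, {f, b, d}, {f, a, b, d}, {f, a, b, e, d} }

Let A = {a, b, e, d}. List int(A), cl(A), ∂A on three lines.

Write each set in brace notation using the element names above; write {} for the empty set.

U open, U⊆A: {}, {d}, {a, d}, {b, d}, {a, b, d}. int(A) = ⋃ = {a, b, d}
X∖A={f}, int(X∖A)={f}, hence cl(A)={a, b, e, d}
∂A: remove int from cl → {e}

int(A) = {a, b, d}
cl(A)  = {a, b, e, d}
∂A     = {e}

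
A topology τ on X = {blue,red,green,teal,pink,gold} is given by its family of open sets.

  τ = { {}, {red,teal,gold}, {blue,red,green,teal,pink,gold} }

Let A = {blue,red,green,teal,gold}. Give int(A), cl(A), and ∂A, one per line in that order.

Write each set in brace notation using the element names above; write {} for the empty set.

opens ⊆ A: {}, {red,teal,gold}; union → int = {red,teal,gold}
complement {pink}; its interior {}; cl(A) = X∖{} = {blue,red,green,teal,pink,gold}
boundary = {blue,red,green,teal,pink,gold} ∖ {red,teal,gold} = {blue,green,pink}

int(A) = {red,teal,gold}
cl(A)  = {blue,red,green,teal,pink,gold}
∂A     = {blue,green,pink}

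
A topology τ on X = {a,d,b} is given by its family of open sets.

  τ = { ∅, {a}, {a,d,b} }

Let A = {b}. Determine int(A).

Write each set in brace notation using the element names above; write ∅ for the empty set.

open subsets of A: ∅; so int(A) = ∅

∅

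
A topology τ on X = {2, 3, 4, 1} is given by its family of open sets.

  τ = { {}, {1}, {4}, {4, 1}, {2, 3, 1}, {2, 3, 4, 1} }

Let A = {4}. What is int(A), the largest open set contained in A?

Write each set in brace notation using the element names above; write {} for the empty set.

{4}

open subsets of A: {}, {4}; so int(A) = {4}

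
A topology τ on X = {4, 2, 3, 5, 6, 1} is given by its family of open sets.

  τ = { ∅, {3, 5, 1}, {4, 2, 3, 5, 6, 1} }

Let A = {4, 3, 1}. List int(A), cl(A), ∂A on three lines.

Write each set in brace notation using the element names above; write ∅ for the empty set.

int(A) = ∅
cl(A)  = {4, 2, 3, 5, 6, 1}
∂A     = {4, 2, 3, 5, 6, 1}

U open, U⊆A: ∅. int(A) = ⋃ = ∅
X∖A={2, 5, 6}, int(X∖A)=∅, hence cl(A)={4, 2, 3, 5, 6, 1}
∂A: remove int from cl → {4, 2, 3, 5, 6, 1}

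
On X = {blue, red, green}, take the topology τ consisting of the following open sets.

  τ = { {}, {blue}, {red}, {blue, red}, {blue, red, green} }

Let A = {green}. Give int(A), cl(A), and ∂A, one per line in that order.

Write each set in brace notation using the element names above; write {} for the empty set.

int(A) = {}
cl(A)  = {green}
∂A     = {green}

opens ⊆ A: {}; union → int = {}
complement {blue, red}; its interior {blue, red}; cl(A) = X∖{blue, red} = {green}
boundary = {green} ∖ {} = {green}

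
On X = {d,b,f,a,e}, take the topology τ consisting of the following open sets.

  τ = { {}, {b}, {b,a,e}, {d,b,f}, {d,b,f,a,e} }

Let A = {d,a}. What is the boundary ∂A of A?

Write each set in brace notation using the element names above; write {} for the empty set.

{d,f,a,e}

open subsets of A: {}; so int(A) = {}
closure: X∖int(X∖A) = X∖{b} = {d,f,a,e}
∂A = {d,f,a,e} minus {} = {d,f,a,e}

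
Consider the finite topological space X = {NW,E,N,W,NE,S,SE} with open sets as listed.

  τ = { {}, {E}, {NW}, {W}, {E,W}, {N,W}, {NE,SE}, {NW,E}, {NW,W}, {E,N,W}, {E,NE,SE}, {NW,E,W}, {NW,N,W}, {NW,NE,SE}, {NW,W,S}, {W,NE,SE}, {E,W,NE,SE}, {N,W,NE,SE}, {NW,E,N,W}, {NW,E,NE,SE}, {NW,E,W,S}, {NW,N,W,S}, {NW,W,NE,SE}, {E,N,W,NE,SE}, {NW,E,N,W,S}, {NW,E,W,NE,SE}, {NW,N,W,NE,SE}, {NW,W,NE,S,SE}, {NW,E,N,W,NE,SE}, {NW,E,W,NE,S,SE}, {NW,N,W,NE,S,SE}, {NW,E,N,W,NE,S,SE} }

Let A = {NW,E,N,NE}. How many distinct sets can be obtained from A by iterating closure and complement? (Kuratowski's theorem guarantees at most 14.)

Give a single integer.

cl via duality: int({W,S,SE}) = {W}, so X∖{W} = {NW,E,N,NE,S,SE}
Write k for closure, c for complement:
  1. A     = {NW,E,N,NE}
  2. kA    = {NW,E,N,NE,S,SE}
  3. cA    = {W,S,SE}
  4. ckA   = {W}
  5. kcA   = {N,W,NE,S,SE}
  6. kckA  = {N,W,S}
  7. ckcA  = {NW,E}
  8. ckckA = {NW,E,NE,SE}
  9. kckcA = {NW,E,S}
  10. kckckA = {NW,E,NE,S,SE}
  11. ckckcA = {N,W,NE,SE}
  12. ckckckA = {N,W}
applying k or c yields no new set

12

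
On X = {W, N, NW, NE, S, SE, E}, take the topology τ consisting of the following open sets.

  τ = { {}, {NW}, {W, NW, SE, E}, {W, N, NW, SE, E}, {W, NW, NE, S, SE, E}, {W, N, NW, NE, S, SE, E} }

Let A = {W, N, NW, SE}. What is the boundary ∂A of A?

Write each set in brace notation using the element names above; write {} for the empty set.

interior: largest open inside A is {NW} (from {}, {NW})
cl via duality: int({NE, S, E}) = {}, so X∖{} = {W, N, NW, NE, S, SE, E}
cl∖int = {W, N, NE, S, SE, E}

{W, N, NE, S, SE, E}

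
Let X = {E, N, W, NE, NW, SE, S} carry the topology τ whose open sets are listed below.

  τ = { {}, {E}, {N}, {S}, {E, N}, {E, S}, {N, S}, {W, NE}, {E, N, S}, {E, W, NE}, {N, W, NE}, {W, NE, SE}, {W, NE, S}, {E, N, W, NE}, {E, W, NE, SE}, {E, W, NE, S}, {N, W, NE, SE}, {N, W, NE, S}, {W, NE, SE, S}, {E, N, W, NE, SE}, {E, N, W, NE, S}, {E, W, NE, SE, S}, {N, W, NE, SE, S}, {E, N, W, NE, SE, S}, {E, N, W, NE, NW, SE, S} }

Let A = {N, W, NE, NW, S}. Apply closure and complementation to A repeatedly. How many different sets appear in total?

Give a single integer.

8

complement {E, SE}; its interior {E}; cl(A) = X∖{E} = {N, W, NE, NW, SE, S}
With k = closure, c = complement:
  1. A     = {N, W, NE, NW, S}
  2. kA    = {N, W, NE, NW, SE, S}
  3. cA    = {E, SE}
  4. ckA   = {E}
  5. kcA   = {E, NW, SE}
  6. kckA  = {E, NW}
  7. ckcA  = {N, W, NE, S}
  8. ckckA = {N, W, NE, SE, S}
k, c of each give nothing new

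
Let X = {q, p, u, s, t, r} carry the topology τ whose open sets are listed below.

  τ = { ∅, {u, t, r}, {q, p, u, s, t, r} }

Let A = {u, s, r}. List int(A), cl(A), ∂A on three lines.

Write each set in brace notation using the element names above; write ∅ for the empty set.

opens ⊆ A: ∅; union → int = ∅
complement {q, p, t}; its interior ∅; cl(A) = X∖∅ = {q, p, u, s, t, r}
boundary = {q, p, u, s, t, r} ∖ ∅ = {q, p, u, s, t, r}

int(A) = ∅
cl(A)  = {q, p, u, s, t, r}
∂A     = {q, p, u, s, t, r}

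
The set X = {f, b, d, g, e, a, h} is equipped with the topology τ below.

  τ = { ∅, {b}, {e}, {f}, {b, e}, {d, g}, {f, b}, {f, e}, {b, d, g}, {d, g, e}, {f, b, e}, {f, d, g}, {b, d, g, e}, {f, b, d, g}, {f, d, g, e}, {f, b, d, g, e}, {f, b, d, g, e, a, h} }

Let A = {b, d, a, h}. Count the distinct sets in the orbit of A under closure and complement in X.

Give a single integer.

10

closure: X∖int(X∖A) = X∖{f, e} = {b, d, g, a, h}
Let k=closure and c=complement:
  1. A     = {b, d, a, h}
  2. kA    = {b, d, g, a, h}
  3. cA    = {f, g, e}
  4. ckA   = {f, e}
  5. kcA   = {f, d, g, e, a, h}
  6. kckA  = {f, e, a, h}
  7. ckcA  = {b}
  8. ckckA = {b, d, g}
  9. kckcA = {b, a, h}
  10. ckckcA = {f, d, g, e}
— saturated at 10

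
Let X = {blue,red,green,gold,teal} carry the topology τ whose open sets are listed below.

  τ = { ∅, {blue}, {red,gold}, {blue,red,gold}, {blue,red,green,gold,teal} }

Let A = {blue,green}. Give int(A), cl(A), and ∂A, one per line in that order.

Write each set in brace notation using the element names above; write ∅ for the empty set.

open subsets of A: ∅, {blue}; so int(A) = {blue}
closure: X∖int(X∖A) = X∖{red,gold} = {blue,green,teal}
∂A = {blue,green,teal} minus {blue} = {green,teal}

int(A) = {blue}
cl(A)  = {blue,green,teal}
∂A     = {green,teal}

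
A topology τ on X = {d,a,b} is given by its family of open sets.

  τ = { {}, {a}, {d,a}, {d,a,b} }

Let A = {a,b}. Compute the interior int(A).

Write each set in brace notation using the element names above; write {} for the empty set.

opens ⊆ A: {}, {a}; union → int = {a}

{a}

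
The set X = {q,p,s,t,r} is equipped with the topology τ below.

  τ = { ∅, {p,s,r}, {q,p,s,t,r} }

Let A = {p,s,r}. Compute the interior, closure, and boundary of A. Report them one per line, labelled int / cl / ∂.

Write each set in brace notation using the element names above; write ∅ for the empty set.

interior: largest open inside A is {p,s,r} (from ∅, {p,s,r})
cl via duality: int({q,t}) = ∅, so X∖∅ = {q,p,s,t,r}
cl∖int = {q,t}

int(A) = {p,s,r}
cl(A)  = {q,p,s,t,r}
∂A     = {q,t}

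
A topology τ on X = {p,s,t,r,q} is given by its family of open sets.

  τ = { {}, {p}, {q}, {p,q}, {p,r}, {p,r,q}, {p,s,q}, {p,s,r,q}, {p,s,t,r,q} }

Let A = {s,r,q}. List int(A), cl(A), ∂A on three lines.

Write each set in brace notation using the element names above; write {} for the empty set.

open subsets of A: {}, {q}; so int(A) = {q}
closure: X∖int(X∖A) = X∖{p} = {s,t,r,q}
∂A = {s,t,r,q} minus {q} = {s,t,r}

int(A) = {q}
cl(A)  = {s,t,r,q}
∂A     = {s,t,r}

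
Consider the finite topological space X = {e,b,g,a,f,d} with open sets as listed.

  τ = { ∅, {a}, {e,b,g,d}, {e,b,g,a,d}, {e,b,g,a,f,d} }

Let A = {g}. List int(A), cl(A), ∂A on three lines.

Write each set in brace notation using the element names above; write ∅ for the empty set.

open subsets of A: ∅; so int(A) = ∅
closure: X∖int(X∖A) = X∖{a} = {e,b,g,f,d}
∂A = {e,b,g,f,d} minus ∅ = {e,b,g,f,d}

int(A) = ∅
cl(A)  = {e,b,g,f,d}
∂A     = {e,b,g,f,d}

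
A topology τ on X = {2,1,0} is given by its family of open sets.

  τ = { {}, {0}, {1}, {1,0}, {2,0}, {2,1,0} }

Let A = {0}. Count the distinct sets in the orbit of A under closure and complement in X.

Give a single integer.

X∖A={2,1}, int(X∖A)={1}, hence cl(A)={2,0}
Orbit (k=closure, c=complement):
  1. A     = {0}
  2. kA    = {2,0}
  3. cA    = {2,1}
  4. ckA   = {1}
(closed under both — stop)

4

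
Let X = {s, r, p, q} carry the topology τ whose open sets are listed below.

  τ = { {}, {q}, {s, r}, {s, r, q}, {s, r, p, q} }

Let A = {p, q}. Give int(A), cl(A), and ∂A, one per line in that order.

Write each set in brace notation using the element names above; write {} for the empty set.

interior: largest open inside A is {q} (from {}, {q})
cl via duality: int({s, r}) = {s, r}, so X∖{s, r} = {p, q}
cl∖int = {p}

int(A) = {q}
cl(A)  = {p, q}
∂A     = {p}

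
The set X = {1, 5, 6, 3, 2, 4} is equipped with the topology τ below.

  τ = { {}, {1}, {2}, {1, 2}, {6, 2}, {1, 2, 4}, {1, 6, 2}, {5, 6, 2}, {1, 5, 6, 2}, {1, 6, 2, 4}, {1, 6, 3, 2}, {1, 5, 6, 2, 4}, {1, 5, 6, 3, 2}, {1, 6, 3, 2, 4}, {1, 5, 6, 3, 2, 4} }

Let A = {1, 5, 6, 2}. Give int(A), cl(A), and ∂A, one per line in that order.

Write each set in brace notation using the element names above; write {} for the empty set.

int(A) = {1, 5, 6, 2}
cl(A)  = {1, 5, 6, 3, 2, 4}
∂A     = {3, 4}

open subsets of A: {}, {2}, {1}, {1, 2}, {6, 2}, {5, 6, 2}, {1, 6, 2}, {1, 5, 6, 2}; so int(A) = {1, 5, 6, 2}
closure: X∖int(X∖A) = X∖{} = {1, 5, 6, 3, 2, 4}
∂A = {1, 5, 6, 3, 2, 4} minus {1, 5, 6, 2} = {3, 4}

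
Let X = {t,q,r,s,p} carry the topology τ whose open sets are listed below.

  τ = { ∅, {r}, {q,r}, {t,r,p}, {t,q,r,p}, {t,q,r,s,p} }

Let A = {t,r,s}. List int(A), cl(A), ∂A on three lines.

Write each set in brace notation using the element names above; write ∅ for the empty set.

int(A) = {r}
cl(A)  = {t,q,r,s,p}
∂A     = {t,q,s,p}

U open, U⊆A: ∅, {r}. int(A) = ⋃ = {r}
X∖A={q,p}, int(X∖A)=∅, hence cl(A)={t,q,r,s,p}
∂A: remove int from cl → {t,q,s,p}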